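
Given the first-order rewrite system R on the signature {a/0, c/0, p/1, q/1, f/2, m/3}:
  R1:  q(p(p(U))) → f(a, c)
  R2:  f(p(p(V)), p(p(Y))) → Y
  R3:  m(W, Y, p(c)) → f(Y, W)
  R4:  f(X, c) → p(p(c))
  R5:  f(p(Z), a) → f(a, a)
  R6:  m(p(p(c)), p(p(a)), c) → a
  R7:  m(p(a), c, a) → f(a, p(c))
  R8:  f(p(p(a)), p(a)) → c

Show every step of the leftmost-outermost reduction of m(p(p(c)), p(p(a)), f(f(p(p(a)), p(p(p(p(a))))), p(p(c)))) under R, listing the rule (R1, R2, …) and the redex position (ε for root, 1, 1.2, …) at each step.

1. m(p(p(c)), p(p(a)), f(f(p(p(a)), p(p(p(p(a))))), p(p(c))))  →  m(p(p(c)), p(p(a)), f(p(p(a)), p(p(c))))   [R2 at 3.1]
2. m(p(p(c)), p(p(a)), f(p(p(a)), p(p(c))))  →  m(p(p(c)), p(p(a)), c)   [R2 at 3]
3. m(p(p(c)), p(p(a)), c)  →  a   [R6 at ε]

a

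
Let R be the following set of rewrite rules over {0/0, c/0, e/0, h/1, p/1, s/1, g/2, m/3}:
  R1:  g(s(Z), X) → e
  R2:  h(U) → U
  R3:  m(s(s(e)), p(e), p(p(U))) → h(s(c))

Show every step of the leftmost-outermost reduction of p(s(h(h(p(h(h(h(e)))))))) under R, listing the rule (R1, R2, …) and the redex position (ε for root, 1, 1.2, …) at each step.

1. p(s(h(h(p(h(h(h(e))))))))  →  p(s(h(p(h(h(h(e)))))))   [R2 at 1.1]
2. p(s(h(p(h(h(h(e)))))))  →  p(s(p(h(h(h(e))))))   [R2 at 1.1]
3. p(s(p(h(h(h(e))))))  →  p(s(p(h(h(e)))))   [R2 at 1.1.1]
4. p(s(p(h(h(e)))))  →  p(s(p(h(e))))   [R2 at 1.1.1]
5. p(s(p(h(e))))  →  p(s(p(e)))   [R2 at 1.1.1]

p(s(p(e)))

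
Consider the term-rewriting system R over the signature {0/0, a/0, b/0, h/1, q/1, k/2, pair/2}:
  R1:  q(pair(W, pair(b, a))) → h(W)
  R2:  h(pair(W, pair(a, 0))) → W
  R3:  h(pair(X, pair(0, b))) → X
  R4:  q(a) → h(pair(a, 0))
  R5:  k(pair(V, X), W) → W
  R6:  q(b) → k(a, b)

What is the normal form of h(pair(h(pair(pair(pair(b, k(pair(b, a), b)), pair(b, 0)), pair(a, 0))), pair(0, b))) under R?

1. h(pair(h(pair(pair(pair(b, k(pair(b, a), b)), pair(b, 0)), pair(a, 0))), pair(0, b)))  →  h(pair(pair(pair(b, k(pair(b, a), b)), pair(b, 0)), pair(a, 0)))   [R3 at ε]
2. h(pair(pair(pair(b, k(pair(b, a), b)), pair(b, 0)), pair(a, 0)))  →  pair(pair(b, k(pair(b, a), b)), pair(b, 0))   [R2 at ε]
3. pair(pair(b, k(pair(b, a), b)), pair(b, 0))  →  pair(pair(b, b), pair(b, 0))   [R5 at 1.2]

pair(pair(b, b), pair(b, 0))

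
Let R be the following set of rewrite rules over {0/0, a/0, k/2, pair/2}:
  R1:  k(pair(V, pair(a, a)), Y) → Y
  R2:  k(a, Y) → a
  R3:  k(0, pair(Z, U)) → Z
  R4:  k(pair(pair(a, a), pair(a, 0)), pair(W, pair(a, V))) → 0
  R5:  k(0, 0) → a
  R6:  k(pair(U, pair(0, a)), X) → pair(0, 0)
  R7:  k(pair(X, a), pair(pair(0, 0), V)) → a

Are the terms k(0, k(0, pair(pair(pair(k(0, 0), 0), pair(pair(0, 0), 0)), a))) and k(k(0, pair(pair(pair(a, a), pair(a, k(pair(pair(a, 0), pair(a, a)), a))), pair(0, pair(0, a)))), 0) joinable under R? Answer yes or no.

no — NF(t₁) = pair(a, 0), NF(t₂) = 0

Reduce t₁ = k(0, k(0, pair(pair(pair(k(0, 0), 0), pair(pair(0, 0), 0)), a))):
1. k(0, k(0, pair(pair(pair(k(0, 0), 0), pair(pair(0, 0), 0)), a)))  →  k(0, pair(pair(k(0, 0), 0), pair(pair(0, 0), 0)))   [R3 at 2]
2. k(0, pair(pair(k(0, 0), 0), pair(pair(0, 0), 0)))  →  pair(k(0, 0), 0)   [R3 at ε]
3. pair(k(0, 0), 0)  →  pair(a, 0)   [R5 at 1]

Reduce t₂ = k(k(0, pair(pair(pair(a, a), pair(a, k(pair(pair(a, 0), pair(a, a)), a))), pair(0, pair(0, a)))), 0):
1. k(k(0, pair(pair(pair(a, a), pair(a, k(pair(pair(a, 0), pair(a, a)), a))), pair(0, pair(0, a)))), 0)  →  k(pair(pair(a, a), pair(a, k(pair(pair(a, 0), pair(a, a)), a))), 0)   [R3 at 1]
2. k(pair(pair(a, a), pair(a, k(pair(pair(a, 0), pair(a, a)), a))), 0)  →  k(pair(pair(a, a), pair(a, a)), 0)   [R1 at 1.2.2]
3. k(pair(pair(a, a), pair(a, a)), 0)  →  0   [R1 at ε]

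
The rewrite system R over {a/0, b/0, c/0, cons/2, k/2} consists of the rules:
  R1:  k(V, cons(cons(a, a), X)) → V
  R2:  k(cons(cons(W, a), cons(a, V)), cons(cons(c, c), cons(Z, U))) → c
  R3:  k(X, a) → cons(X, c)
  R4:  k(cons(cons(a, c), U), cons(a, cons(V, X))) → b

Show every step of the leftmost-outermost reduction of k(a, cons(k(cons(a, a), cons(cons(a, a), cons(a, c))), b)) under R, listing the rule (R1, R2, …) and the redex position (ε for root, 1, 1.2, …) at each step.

1. k(a, cons(k(cons(a, a), cons(cons(a, a), cons(a, c))), b))  →  k(a, cons(cons(a, a), b))   [R1 at 2.1]
2. k(a, cons(cons(a, a), b))  →  a   [R1 at ε]

a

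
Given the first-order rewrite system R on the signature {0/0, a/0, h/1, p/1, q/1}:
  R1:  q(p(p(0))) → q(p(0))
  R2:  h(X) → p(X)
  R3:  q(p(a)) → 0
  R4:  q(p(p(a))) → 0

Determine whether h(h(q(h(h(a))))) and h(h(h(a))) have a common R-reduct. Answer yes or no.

Reduce t₁ = h(h(q(h(h(a))))):
1. h(h(q(h(h(a)))))  →  p(h(q(h(h(a)))))   [R2 at ε]
2. p(h(q(h(h(a)))))  →  p(p(q(h(h(a)))))   [R2 at 1]
3. p(p(q(h(h(a)))))  →  p(p(q(p(h(a)))))   [R2 at 1.1.1]
4. p(p(q(p(h(a)))))  →  p(p(q(p(p(a)))))   [R2 at 1.1.1.1]
5. p(p(q(p(p(a)))))  →  p(p(0))   [R4 at 1.1]

Reduce t₂ = h(h(h(a))):
1. h(h(h(a)))  →  p(h(h(a)))   [R2 at ε]
2. p(h(h(a)))  →  p(p(h(a)))   [R2 at 1]
3. p(p(h(a)))  →  p(p(p(a)))   [R2 at 1.1]

no — NF(t₁) = p(p(0)), NF(t₂) = p(p(p(a)))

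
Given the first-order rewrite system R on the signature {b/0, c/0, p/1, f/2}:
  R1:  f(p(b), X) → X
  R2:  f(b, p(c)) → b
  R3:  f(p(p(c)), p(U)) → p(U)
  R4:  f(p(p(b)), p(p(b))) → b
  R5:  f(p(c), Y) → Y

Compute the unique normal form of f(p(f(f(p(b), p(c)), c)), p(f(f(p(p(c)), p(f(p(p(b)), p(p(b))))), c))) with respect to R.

1. f(p(f(f(p(b), p(c)), c)), p(f(f(p(p(c)), p(f(p(p(b)), p(p(b))))), c)))  →  f(p(f(p(c), c)), p(f(f(p(p(c)), p(f(p(p(b)), p(p(b))))), c)))   [R1 at 1.1.1]
2. f(p(f(p(c), c)), p(f(f(p(p(c)), p(f(p(p(b)), p(p(b))))), c)))  →  f(p(c), p(f(f(p(p(c)), p(f(p(p(b)), p(p(b))))), c)))   [R5 at 1.1]
3. f(p(c), p(f(f(p(p(c)), p(f(p(p(b)), p(p(b))))), c)))  →  p(f(f(p(p(c)), p(f(p(p(b)), p(p(b))))), c))   [R5 at ε]
4. p(f(f(p(p(c)), p(f(p(p(b)), p(p(b))))), c))  →  p(f(p(f(p(p(b)), p(p(b)))), c))   [R3 at 1.1]
5. p(f(p(f(p(p(b)), p(p(b)))), c))  →  p(f(p(b), c))   [R4 at 1.1.1]
6. p(f(p(b), c))  →  p(c)   [R1 at 1]

p(c)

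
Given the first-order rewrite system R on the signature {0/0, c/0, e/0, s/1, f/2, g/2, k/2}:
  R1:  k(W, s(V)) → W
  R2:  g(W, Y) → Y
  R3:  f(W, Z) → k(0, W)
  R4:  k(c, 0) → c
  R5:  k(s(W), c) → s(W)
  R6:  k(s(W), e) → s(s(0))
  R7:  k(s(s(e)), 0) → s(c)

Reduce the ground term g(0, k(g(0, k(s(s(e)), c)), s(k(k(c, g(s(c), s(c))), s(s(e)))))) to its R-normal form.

s(s(e))

1. g(0, k(g(0, k(s(s(e)), c)), s(k(k(c, g(s(c), s(c))), s(s(e))))))  →  k(g(0, k(s(s(e)), c)), s(k(k(c, g(s(c), s(c))), s(s(e)))))   [R2 at ε]
2. k(g(0, k(s(s(e)), c)), s(k(k(c, g(s(c), s(c))), s(s(e)))))  →  g(0, k(s(s(e)), c))   [R1 at ε]
3. g(0, k(s(s(e)), c))  →  k(s(s(e)), c)   [R2 at ε]
4. k(s(s(e)), c)  →  s(s(e))   [R5 at ε]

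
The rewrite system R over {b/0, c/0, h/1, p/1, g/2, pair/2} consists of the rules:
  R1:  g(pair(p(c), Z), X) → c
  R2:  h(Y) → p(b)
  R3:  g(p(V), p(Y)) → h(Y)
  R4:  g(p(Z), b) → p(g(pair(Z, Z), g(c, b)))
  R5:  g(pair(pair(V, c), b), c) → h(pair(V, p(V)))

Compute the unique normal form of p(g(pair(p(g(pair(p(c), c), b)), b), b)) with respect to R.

1. p(g(pair(p(g(pair(p(c), c), b)), b), b))  →  p(g(pair(p(c), b), b))   [R1 at 1.1.1.1]
2. p(g(pair(p(c), b), b))  →  p(c)   [R1 at 1]

p(c)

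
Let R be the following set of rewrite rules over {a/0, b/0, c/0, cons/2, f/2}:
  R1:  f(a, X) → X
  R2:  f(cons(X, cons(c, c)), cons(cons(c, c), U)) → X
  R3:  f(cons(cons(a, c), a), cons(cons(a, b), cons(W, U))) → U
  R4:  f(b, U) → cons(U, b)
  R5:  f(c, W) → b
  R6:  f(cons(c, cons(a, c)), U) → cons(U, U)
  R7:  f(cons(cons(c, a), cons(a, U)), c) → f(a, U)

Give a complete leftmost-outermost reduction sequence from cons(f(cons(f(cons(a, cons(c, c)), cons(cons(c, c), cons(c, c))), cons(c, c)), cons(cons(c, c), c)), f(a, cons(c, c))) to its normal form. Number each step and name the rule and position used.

cons(a, cons(c, c))

1. cons(f(cons(f(cons(a, cons(c, c)), cons(cons(c, c), cons(c, c))), cons(c, c)), cons(cons(c, c), c)), f(a, cons(c, c)))  →  cons(f(cons(a, cons(c, c)), cons(cons(c, c), cons(c, c))), f(a, cons(c, c)))   [R2 at 1]
2. cons(f(cons(a, cons(c, c)), cons(cons(c, c), cons(c, c))), f(a, cons(c, c)))  →  cons(a, f(a, cons(c, c)))   [R2 at 1]
3. cons(a, f(a, cons(c, c)))  →  cons(a, cons(c, c))   [R1 at 2]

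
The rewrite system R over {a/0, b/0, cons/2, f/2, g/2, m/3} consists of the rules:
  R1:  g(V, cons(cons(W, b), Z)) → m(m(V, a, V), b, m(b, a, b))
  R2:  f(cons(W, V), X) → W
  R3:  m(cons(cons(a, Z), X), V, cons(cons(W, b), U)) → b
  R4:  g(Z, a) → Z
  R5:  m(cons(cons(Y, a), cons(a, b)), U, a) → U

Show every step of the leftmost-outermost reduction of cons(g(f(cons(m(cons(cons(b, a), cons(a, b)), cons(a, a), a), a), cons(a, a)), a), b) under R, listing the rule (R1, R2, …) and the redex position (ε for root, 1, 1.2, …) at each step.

cons(cons(a, a), b)

1. cons(g(f(cons(m(cons(cons(b, a), cons(a, b)), cons(a, a), a), a), cons(a, a)), a), b)  →  cons(f(cons(m(cons(cons(b, a), cons(a, b)), cons(a, a), a), a), cons(a, a)), b)   [R4 at 1]
2. cons(f(cons(m(cons(cons(b, a), cons(a, b)), cons(a, a), a), a), cons(a, a)), b)  →  cons(m(cons(cons(b, a), cons(a, b)), cons(a, a), a), b)   [R2 at 1]
3. cons(m(cons(cons(b, a), cons(a, b)), cons(a, a), a), b)  →  cons(cons(a, a), b)   [R5 at 1]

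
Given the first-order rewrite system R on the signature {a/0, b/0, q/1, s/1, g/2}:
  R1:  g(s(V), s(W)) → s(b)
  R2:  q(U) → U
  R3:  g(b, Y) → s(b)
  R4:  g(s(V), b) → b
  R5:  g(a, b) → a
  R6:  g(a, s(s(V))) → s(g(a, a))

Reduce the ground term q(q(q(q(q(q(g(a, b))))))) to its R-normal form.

a

1. q(q(q(q(q(q(g(a, b)))))))  →  q(q(q(q(q(g(a, b))))))   [R2 at ε]
2. q(q(q(q(q(g(a, b))))))  →  q(q(q(q(g(a, b)))))   [R2 at ε]
3. q(q(q(q(g(a, b)))))  →  q(q(q(g(a, b))))   [R2 at ε]
4. q(q(q(g(a, b))))  →  q(q(g(a, b)))   [R2 at ε]
5. q(q(g(a, b)))  →  q(g(a, b))   [R2 at ε]
6. q(g(a, b))  →  g(a, b)   [R2 at ε]
7. g(a, b)  →  a   [R5 at ε]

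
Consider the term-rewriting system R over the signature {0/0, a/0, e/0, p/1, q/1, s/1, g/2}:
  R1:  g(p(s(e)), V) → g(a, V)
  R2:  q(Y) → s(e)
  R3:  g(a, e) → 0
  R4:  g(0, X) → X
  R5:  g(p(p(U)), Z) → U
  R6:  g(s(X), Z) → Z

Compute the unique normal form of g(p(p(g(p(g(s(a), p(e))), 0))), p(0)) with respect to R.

1. g(p(p(g(p(g(s(a), p(e))), 0))), p(0))  →  g(p(g(s(a), p(e))), 0)   [R5 at ε]
2. g(p(g(s(a), p(e))), 0)  →  g(p(p(e)), 0)   [R6 at 1.1]
3. g(p(p(e)), 0)  →  e   [R5 at ε]

e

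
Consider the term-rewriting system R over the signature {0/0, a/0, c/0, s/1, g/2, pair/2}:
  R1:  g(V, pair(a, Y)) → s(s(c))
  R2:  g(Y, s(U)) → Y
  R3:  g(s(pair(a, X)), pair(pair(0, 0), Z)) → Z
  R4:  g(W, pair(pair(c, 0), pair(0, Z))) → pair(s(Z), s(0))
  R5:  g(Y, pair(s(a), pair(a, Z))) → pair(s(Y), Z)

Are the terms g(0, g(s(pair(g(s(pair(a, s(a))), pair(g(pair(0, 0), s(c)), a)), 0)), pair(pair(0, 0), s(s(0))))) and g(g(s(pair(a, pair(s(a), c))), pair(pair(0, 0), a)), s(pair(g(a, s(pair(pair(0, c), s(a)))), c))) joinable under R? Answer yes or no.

Reduce t₁ = g(0, g(s(pair(g(s(pair(a, s(a))), pair(g(pair(0, 0), s(c)), a)), 0)), pair(pair(0, 0), s(s(0))))):
1. g(0, g(s(pair(g(s(pair(a, s(a))), pair(g(pair(0, 0), s(c)), a)), 0)), pair(pair(0, 0), s(s(0)))))  →  g(0, g(s(pair(g(s(pair(a, s(a))), pair(pair(0, 0), a)), 0)), pair(pair(0, 0), s(s(0)))))   [R2 at 2.1.1.1.2.1]
2. g(0, g(s(pair(g(s(pair(a, s(a))), pair(pair(0, 0), a)), 0)), pair(pair(0, 0), s(s(0)))))  →  g(0, g(s(pair(a, 0)), pair(pair(0, 0), s(s(0)))))   [R3 at 2.1.1.1]
3. g(0, g(s(pair(a, 0)), pair(pair(0, 0), s(s(0)))))  →  g(0, s(s(0)))   [R3 at 2]
4. g(0, s(s(0)))  →  0   [R2 at ε]

Reduce t₂ = g(g(s(pair(a, pair(s(a), c))), pair(pair(0, 0), a)), s(pair(g(a, s(pair(pair(0, c), s(a)))), c))):
1. g(g(s(pair(a, pair(s(a), c))), pair(pair(0, 0), a)), s(pair(g(a, s(pair(pair(0, c), s(a)))), c)))  →  g(s(pair(a, pair(s(a), c))), pair(pair(0, 0), a))   [R2 at ε]
2. g(s(pair(a, pair(s(a), c))), pair(pair(0, 0), a))  →  a   [R3 at ε]

no — NF(t₁) = 0, NF(t₂) = a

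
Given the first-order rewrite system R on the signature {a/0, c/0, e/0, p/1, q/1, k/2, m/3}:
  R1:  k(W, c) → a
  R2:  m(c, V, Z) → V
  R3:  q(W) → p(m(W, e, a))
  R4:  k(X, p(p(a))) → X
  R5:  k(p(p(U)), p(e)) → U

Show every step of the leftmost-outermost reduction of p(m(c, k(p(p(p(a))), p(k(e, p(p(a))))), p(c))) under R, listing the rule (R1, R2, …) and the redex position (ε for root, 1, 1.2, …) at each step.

p(p(a))

1. p(m(c, k(p(p(p(a))), p(k(e, p(p(a))))), p(c)))  →  p(k(p(p(p(a))), p(k(e, p(p(a))))))   [R2 at 1]
2. p(k(p(p(p(a))), p(k(e, p(p(a))))))  →  p(k(p(p(p(a))), p(e)))   [R4 at 1.2.1]
3. p(k(p(p(p(a))), p(e)))  →  p(p(a))   [R5 at 1]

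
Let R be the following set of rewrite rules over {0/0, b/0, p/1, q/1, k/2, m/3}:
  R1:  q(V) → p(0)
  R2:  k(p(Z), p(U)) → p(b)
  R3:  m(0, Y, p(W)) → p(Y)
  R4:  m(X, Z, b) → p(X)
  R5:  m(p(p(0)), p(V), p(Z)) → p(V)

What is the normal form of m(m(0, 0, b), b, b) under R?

1. m(m(0, 0, b), b, b)  →  p(m(0, 0, b))   [R4 at ε]
2. p(m(0, 0, b))  →  p(p(0))   [R4 at 1]

p(p(0))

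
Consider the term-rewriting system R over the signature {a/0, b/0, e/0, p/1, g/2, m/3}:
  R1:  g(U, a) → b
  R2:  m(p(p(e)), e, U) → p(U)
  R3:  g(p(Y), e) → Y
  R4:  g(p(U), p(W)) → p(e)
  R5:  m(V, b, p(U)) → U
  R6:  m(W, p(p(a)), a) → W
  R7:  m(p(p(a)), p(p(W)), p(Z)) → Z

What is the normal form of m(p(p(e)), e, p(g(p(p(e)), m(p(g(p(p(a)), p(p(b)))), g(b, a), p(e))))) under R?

p(p(p(e)))

1. m(p(p(e)), e, p(g(p(p(e)), m(p(g(p(p(a)), p(p(b)))), g(b, a), p(e)))))  →  p(p(g(p(p(e)), m(p(g(p(p(a)), p(p(b)))), g(b, a), p(e)))))   [R2 at ε]
2. p(p(g(p(p(e)), m(p(g(p(p(a)), p(p(b)))), g(b, a), p(e)))))  →  p(p(g(p(p(e)), m(p(p(e)), g(b, a), p(e)))))   [R4 at 1.1.2.1.1]
3. p(p(g(p(p(e)), m(p(p(e)), g(b, a), p(e)))))  →  p(p(g(p(p(e)), m(p(p(e)), b, p(e)))))   [R1 at 1.1.2.2]
4. p(p(g(p(p(e)), m(p(p(e)), b, p(e)))))  →  p(p(g(p(p(e)), e)))   [R5 at 1.1.2]
5. p(p(g(p(p(e)), e)))  →  p(p(p(e)))   [R3 at 1.1]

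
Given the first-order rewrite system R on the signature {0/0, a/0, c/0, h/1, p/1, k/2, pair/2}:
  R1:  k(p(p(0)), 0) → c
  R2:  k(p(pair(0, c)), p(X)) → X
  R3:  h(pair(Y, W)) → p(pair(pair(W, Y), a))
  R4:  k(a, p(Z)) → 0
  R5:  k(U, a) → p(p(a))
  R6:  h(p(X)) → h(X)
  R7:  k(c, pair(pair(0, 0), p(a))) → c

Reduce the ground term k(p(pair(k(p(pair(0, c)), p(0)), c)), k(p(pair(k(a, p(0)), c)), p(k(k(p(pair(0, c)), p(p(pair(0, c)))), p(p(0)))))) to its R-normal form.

0

1. k(p(pair(k(p(pair(0, c)), p(0)), c)), k(p(pair(k(a, p(0)), c)), p(k(k(p(pair(0, c)), p(p(pair(0, c)))), p(p(0))))))  →  k(p(pair(0, c)), k(p(pair(k(a, p(0)), c)), p(k(k(p(pair(0, c)), p(p(pair(0, c)))), p(p(0))))))   [R2 at 1.1.1]
2. k(p(pair(0, c)), k(p(pair(k(a, p(0)), c)), p(k(k(p(pair(0, c)), p(p(pair(0, c)))), p(p(0))))))  →  k(p(pair(0, c)), k(p(pair(0, c)), p(k(k(p(pair(0, c)), p(p(pair(0, c)))), p(p(0))))))   [R4 at 2.1.1.1]
3. k(p(pair(0, c)), k(p(pair(0, c)), p(k(k(p(pair(0, c)), p(p(pair(0, c)))), p(p(0))))))  →  k(p(pair(0, c)), k(k(p(pair(0, c)), p(p(pair(0, c)))), p(p(0))))   [R2 at 2]
4. k(p(pair(0, c)), k(k(p(pair(0, c)), p(p(pair(0, c)))), p(p(0))))  →  k(p(pair(0, c)), k(p(pair(0, c)), p(p(0))))   [R2 at 2.1]
5. k(p(pair(0, c)), k(p(pair(0, c)), p(p(0))))  →  k(p(pair(0, c)), p(0))   [R2 at 2]
6. k(p(pair(0, c)), p(0))  →  0   [R2 at ε]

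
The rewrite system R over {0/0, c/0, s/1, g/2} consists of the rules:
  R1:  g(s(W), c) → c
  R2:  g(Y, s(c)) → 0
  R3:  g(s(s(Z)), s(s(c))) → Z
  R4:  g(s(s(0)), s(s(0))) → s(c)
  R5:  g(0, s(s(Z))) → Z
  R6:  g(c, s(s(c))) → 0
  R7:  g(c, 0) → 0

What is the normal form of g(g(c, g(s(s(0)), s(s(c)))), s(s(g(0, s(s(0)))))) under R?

0

1. g(g(c, g(s(s(0)), s(s(c)))), s(s(g(0, s(s(0))))))  →  g(g(c, 0), s(s(g(0, s(s(0))))))   [R3 at 1.2]
2. g(g(c, 0), s(s(g(0, s(s(0))))))  →  g(0, s(s(g(0, s(s(0))))))   [R7 at 1]
3. g(0, s(s(g(0, s(s(0))))))  →  g(0, s(s(0)))   [R5 at ε]
4. g(0, s(s(0)))  →  0   [R5 at ε]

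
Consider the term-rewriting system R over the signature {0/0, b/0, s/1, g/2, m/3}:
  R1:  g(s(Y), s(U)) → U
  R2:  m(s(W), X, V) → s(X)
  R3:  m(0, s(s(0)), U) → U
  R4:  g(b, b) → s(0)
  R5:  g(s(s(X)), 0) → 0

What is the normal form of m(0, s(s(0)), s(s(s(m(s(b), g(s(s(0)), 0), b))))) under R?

s(s(s(s(0))))

1. m(0, s(s(0)), s(s(s(m(s(b), g(s(s(0)), 0), b)))))  →  s(s(s(m(s(b), g(s(s(0)), 0), b))))   [R3 at ε]
2. s(s(s(m(s(b), g(s(s(0)), 0), b))))  →  s(s(s(s(g(s(s(0)), 0)))))   [R2 at 1.1.1]
3. s(s(s(s(g(s(s(0)), 0)))))  →  s(s(s(s(0))))   [R5 at 1.1.1.1]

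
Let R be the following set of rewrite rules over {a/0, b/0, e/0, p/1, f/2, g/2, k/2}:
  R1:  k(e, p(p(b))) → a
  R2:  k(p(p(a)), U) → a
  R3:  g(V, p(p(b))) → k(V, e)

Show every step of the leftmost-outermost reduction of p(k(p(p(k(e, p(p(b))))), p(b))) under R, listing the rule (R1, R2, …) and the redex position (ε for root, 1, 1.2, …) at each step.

p(a)

1. p(k(p(p(k(e, p(p(b))))), p(b)))  →  p(k(p(p(a)), p(b)))   [R1 at 1.1.1.1]
2. p(k(p(p(a)), p(b)))  →  p(a)   [R2 at 1]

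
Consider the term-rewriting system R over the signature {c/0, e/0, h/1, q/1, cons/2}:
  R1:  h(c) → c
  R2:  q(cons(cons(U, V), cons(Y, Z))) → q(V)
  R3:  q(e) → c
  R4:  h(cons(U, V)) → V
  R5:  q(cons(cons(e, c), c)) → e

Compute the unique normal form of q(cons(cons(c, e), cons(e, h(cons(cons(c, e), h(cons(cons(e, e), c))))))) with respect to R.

1. q(cons(cons(c, e), cons(e, h(cons(cons(c, e), h(cons(cons(e, e), c)))))))  →  q(e)   [R2 at ε]
2. q(e)  →  c   [R3 at ε]

c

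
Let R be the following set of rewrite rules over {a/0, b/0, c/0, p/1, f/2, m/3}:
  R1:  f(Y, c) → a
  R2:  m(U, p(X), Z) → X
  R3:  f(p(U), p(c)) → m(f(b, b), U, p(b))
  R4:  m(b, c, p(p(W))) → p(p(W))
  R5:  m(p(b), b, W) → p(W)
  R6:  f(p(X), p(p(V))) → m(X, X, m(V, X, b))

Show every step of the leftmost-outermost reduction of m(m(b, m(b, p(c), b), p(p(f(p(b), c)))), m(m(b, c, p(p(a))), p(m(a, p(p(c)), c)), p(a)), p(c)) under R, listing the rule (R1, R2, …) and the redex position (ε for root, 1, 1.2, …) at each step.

c

1. m(m(b, m(b, p(c), b), p(p(f(p(b), c)))), m(m(b, c, p(p(a))), p(m(a, p(p(c)), c)), p(a)), p(c))  →  m(m(b, c, p(p(f(p(b), c)))), m(m(b, c, p(p(a))), p(m(a, p(p(c)), c)), p(a)), p(c))   [R2 at 1.2]
2. m(m(b, c, p(p(f(p(b), c)))), m(m(b, c, p(p(a))), p(m(a, p(p(c)), c)), p(a)), p(c))  →  m(p(p(f(p(b), c))), m(m(b, c, p(p(a))), p(m(a, p(p(c)), c)), p(a)), p(c))   [R4 at 1]
3. m(p(p(f(p(b), c))), m(m(b, c, p(p(a))), p(m(a, p(p(c)), c)), p(a)), p(c))  →  m(p(p(a)), m(m(b, c, p(p(a))), p(m(a, p(p(c)), c)), p(a)), p(c))   [R1 at 1.1.1]
4. m(p(p(a)), m(m(b, c, p(p(a))), p(m(a, p(p(c)), c)), p(a)), p(c))  →  m(p(p(a)), m(a, p(p(c)), c), p(c))   [R2 at 2]
5. m(p(p(a)), m(a, p(p(c)), c), p(c))  →  m(p(p(a)), p(c), p(c))   [R2 at 2]
6. m(p(p(a)), p(c), p(c))  →  c   [R2 at ε]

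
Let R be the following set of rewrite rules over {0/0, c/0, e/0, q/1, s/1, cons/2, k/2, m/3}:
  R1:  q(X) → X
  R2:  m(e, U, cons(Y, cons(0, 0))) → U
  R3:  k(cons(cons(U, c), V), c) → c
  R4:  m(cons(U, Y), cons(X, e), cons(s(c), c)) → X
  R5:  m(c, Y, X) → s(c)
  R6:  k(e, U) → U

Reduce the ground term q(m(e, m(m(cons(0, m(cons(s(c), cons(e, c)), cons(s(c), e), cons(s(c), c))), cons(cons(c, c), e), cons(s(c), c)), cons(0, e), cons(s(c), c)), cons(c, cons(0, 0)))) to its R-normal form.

1. q(m(e, m(m(cons(0, m(cons(s(c), cons(e, c)), cons(s(c), e), cons(s(c), c))), cons(cons(c, c), e), cons(s(c), c)), cons(0, e), cons(s(c), c)), cons(c, cons(0, 0))))  →  m(e, m(m(cons(0, m(cons(s(c), cons(e, c)), cons(s(c), e), cons(s(c), c))), cons(cons(c, c), e), cons(s(c), c)), cons(0, e), cons(s(c), c)), cons(c, cons(0, 0)))   [R1 at ε]
2. m(e, m(m(cons(0, m(cons(s(c), cons(e, c)), cons(s(c), e), cons(s(c), c))), cons(cons(c, c), e), cons(s(c), c)), cons(0, e), cons(s(c), c)), cons(c, cons(0, 0)))  →  m(m(cons(0, m(cons(s(c), cons(e, c)), cons(s(c), e), cons(s(c), c))), cons(cons(c, c), e), cons(s(c), c)), cons(0, e), cons(s(c), c))   [R2 at ε]
3. m(m(cons(0, m(cons(s(c), cons(e, c)), cons(s(c), e), cons(s(c), c))), cons(cons(c, c), e), cons(s(c), c)), cons(0, e), cons(s(c), c))  →  m(cons(c, c), cons(0, e), cons(s(c), c))   [R4 at 1]
4. m(cons(c, c), cons(0, e), cons(s(c), c))  →  0   [R4 at ε]

0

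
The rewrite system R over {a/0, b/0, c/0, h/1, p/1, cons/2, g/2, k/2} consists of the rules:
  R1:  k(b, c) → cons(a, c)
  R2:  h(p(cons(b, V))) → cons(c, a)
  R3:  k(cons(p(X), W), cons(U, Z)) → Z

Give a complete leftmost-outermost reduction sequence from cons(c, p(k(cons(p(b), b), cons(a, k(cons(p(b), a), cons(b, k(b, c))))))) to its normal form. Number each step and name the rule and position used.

cons(c, p(cons(a, c)))

1. cons(c, p(k(cons(p(b), b), cons(a, k(cons(p(b), a), cons(b, k(b, c)))))))  →  cons(c, p(k(cons(p(b), a), cons(b, k(b, c)))))   [R3 at 2.1]
2. cons(c, p(k(cons(p(b), a), cons(b, k(b, c)))))  →  cons(c, p(k(b, c)))   [R3 at 2.1]
3. cons(c, p(k(b, c)))  →  cons(c, p(cons(a, c)))   [R1 at 2.1]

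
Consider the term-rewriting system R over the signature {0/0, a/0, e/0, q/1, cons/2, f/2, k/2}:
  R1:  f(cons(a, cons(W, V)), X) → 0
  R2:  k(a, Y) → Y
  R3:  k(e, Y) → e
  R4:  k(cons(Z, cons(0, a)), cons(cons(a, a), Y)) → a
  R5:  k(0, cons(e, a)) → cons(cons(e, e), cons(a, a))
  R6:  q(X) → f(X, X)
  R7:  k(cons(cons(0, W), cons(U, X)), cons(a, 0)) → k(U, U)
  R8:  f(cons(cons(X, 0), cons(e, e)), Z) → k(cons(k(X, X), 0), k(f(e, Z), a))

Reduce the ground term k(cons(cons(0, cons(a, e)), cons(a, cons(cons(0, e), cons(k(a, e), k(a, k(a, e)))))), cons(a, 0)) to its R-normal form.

a

1. k(cons(cons(0, cons(a, e)), cons(a, cons(cons(0, e), cons(k(a, e), k(a, k(a, e)))))), cons(a, 0))  →  k(a, a)   [R7 at ε]
2. k(a, a)  →  a   [R2 at ε]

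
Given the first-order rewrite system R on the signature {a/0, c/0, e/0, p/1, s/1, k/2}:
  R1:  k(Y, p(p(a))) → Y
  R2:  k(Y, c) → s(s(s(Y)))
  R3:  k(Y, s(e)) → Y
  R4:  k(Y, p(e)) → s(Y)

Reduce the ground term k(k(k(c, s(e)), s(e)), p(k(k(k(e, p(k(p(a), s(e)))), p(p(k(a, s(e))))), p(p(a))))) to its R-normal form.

s(c)

1. k(k(k(c, s(e)), s(e)), p(k(k(k(e, p(k(p(a), s(e)))), p(p(k(a, s(e))))), p(p(a)))))  →  k(k(c, s(e)), p(k(k(k(e, p(k(p(a), s(e)))), p(p(k(a, s(e))))), p(p(a)))))   [R3 at 1]
2. k(k(c, s(e)), p(k(k(k(e, p(k(p(a), s(e)))), p(p(k(a, s(e))))), p(p(a)))))  →  k(c, p(k(k(k(e, p(k(p(a), s(e)))), p(p(k(a, s(e))))), p(p(a)))))   [R3 at 1]
3. k(c, p(k(k(k(e, p(k(p(a), s(e)))), p(p(k(a, s(e))))), p(p(a)))))  →  k(c, p(k(k(e, p(k(p(a), s(e)))), p(p(k(a, s(e)))))))   [R1 at 2.1]
4. k(c, p(k(k(e, p(k(p(a), s(e)))), p(p(k(a, s(e)))))))  →  k(c, p(k(k(e, p(p(a))), p(p(k(a, s(e)))))))   [R3 at 2.1.1.2.1]
5. k(c, p(k(k(e, p(p(a))), p(p(k(a, s(e)))))))  →  k(c, p(k(e, p(p(k(a, s(e)))))))   [R1 at 2.1.1]
6. k(c, p(k(e, p(p(k(a, s(e)))))))  →  k(c, p(k(e, p(p(a)))))   [R3 at 2.1.2.1.1]
7. k(c, p(k(e, p(p(a)))))  →  k(c, p(e))   [R1 at 2.1]
8. k(c, p(e))  →  s(c)   [R4 at ε]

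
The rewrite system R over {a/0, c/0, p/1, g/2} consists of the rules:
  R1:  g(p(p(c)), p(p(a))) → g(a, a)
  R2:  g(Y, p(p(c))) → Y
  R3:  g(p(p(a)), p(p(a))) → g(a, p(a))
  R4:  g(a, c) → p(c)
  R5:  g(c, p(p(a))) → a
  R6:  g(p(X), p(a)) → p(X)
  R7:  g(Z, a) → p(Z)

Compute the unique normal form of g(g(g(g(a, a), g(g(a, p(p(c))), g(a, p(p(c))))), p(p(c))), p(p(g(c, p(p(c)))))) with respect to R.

1. g(g(g(g(a, a), g(g(a, p(p(c))), g(a, p(p(c))))), p(p(c))), p(p(g(c, p(p(c))))))  →  g(g(g(a, a), g(g(a, p(p(c))), g(a, p(p(c))))), p(p(g(c, p(p(c))))))   [R2 at 1]
2. g(g(g(a, a), g(g(a, p(p(c))), g(a, p(p(c))))), p(p(g(c, p(p(c))))))  →  g(g(p(a), g(g(a, p(p(c))), g(a, p(p(c))))), p(p(g(c, p(p(c))))))   [R7 at 1.1]
3. g(g(p(a), g(g(a, p(p(c))), g(a, p(p(c))))), p(p(g(c, p(p(c))))))  →  g(g(p(a), g(a, g(a, p(p(c))))), p(p(g(c, p(p(c))))))   [R2 at 1.2.1]
4. g(g(p(a), g(a, g(a, p(p(c))))), p(p(g(c, p(p(c))))))  →  g(g(p(a), g(a, a)), p(p(g(c, p(p(c))))))   [R2 at 1.2.2]
5. g(g(p(a), g(a, a)), p(p(g(c, p(p(c))))))  →  g(g(p(a), p(a)), p(p(g(c, p(p(c))))))   [R7 at 1.2]
6. g(g(p(a), p(a)), p(p(g(c, p(p(c))))))  →  g(p(a), p(p(g(c, p(p(c))))))   [R6 at 1]
7. g(p(a), p(p(g(c, p(p(c))))))  →  g(p(a), p(p(c)))   [R2 at 2.1.1]
8. g(p(a), p(p(c)))  →  p(a)   [R2 at ε]

p(a)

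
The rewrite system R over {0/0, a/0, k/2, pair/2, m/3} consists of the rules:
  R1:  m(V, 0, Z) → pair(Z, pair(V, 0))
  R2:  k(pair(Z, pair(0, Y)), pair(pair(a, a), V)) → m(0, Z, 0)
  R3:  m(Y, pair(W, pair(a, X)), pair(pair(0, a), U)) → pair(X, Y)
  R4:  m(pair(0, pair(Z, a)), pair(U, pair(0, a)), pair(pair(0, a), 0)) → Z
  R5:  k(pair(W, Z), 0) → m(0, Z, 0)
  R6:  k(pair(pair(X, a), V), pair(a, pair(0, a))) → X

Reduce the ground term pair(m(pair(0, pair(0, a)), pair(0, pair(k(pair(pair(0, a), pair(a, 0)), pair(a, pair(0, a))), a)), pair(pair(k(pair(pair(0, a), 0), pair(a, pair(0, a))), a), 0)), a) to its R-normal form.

pair(0, a)

1. pair(m(pair(0, pair(0, a)), pair(0, pair(k(pair(pair(0, a), pair(a, 0)), pair(a, pair(0, a))), a)), pair(pair(k(pair(pair(0, a), 0), pair(a, pair(0, a))), a), 0)), a)  →  pair(m(pair(0, pair(0, a)), pair(0, pair(0, a)), pair(pair(k(pair(pair(0, a), 0), pair(a, pair(0, a))), a), 0)), a)   [R6 at 1.2.2.1]
2. pair(m(pair(0, pair(0, a)), pair(0, pair(0, a)), pair(pair(k(pair(pair(0, a), 0), pair(a, pair(0, a))), a), 0)), a)  →  pair(m(pair(0, pair(0, a)), pair(0, pair(0, a)), pair(pair(0, a), 0)), a)   [R6 at 1.3.1.1]
3. pair(m(pair(0, pair(0, a)), pair(0, pair(0, a)), pair(pair(0, a), 0)), a)  →  pair(0, a)   [R4 at 1]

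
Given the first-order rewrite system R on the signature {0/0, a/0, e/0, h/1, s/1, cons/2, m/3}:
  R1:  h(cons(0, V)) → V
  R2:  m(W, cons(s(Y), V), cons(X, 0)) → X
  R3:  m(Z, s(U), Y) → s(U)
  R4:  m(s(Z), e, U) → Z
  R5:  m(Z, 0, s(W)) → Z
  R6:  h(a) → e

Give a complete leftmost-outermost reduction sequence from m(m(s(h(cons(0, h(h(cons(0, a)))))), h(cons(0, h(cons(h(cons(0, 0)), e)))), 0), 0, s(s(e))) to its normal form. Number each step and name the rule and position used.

e

1. m(m(s(h(cons(0, h(h(cons(0, a)))))), h(cons(0, h(cons(h(cons(0, 0)), e)))), 0), 0, s(s(e)))  →  m(s(h(cons(0, h(h(cons(0, a)))))), h(cons(0, h(cons(h(cons(0, 0)), e)))), 0)   [R5 at ε]
2. m(s(h(cons(0, h(h(cons(0, a)))))), h(cons(0, h(cons(h(cons(0, 0)), e)))), 0)  →  m(s(h(h(cons(0, a)))), h(cons(0, h(cons(h(cons(0, 0)), e)))), 0)   [R1 at 1.1]
3. m(s(h(h(cons(0, a)))), h(cons(0, h(cons(h(cons(0, 0)), e)))), 0)  →  m(s(h(a)), h(cons(0, h(cons(h(cons(0, 0)), e)))), 0)   [R1 at 1.1.1]
4. m(s(h(a)), h(cons(0, h(cons(h(cons(0, 0)), e)))), 0)  →  m(s(e), h(cons(0, h(cons(h(cons(0, 0)), e)))), 0)   [R6 at 1.1]
5. m(s(e), h(cons(0, h(cons(h(cons(0, 0)), e)))), 0)  →  m(s(e), h(cons(h(cons(0, 0)), e)), 0)   [R1 at 2]
6. m(s(e), h(cons(h(cons(0, 0)), e)), 0)  →  m(s(e), h(cons(0, e)), 0)   [R1 at 2.1.1]
7. m(s(e), h(cons(0, e)), 0)  →  m(s(e), e, 0)   [R1 at 2]
8. m(s(e), e, 0)  →  e   [R4 at ε]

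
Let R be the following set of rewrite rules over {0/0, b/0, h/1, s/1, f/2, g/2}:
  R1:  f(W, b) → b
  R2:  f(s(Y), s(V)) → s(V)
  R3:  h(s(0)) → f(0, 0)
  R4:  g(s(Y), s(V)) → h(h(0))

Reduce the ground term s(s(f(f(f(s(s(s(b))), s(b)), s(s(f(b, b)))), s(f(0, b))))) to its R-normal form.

1. s(s(f(f(f(s(s(s(b))), s(b)), s(s(f(b, b)))), s(f(0, b)))))  →  s(s(f(f(s(b), s(s(f(b, b)))), s(f(0, b)))))   [R2 at 1.1.1.1]
2. s(s(f(f(s(b), s(s(f(b, b)))), s(f(0, b)))))  →  s(s(f(s(s(f(b, b))), s(f(0, b)))))   [R2 at 1.1.1]
3. s(s(f(s(s(f(b, b))), s(f(0, b)))))  →  s(s(s(f(0, b))))   [R2 at 1.1]
4. s(s(s(f(0, b))))  →  s(s(s(b)))   [R1 at 1.1.1]

s(s(s(b)))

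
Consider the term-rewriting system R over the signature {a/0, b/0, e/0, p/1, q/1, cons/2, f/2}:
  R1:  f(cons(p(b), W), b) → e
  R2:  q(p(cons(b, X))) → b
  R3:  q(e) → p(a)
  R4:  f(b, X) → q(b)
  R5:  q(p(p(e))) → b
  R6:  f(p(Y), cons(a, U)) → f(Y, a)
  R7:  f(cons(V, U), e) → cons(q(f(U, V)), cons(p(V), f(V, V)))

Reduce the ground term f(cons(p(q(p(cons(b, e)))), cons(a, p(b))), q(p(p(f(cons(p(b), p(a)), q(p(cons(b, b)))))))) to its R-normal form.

e

1. f(cons(p(q(p(cons(b, e)))), cons(a, p(b))), q(p(p(f(cons(p(b), p(a)), q(p(cons(b, b))))))))  →  f(cons(p(b), cons(a, p(b))), q(p(p(f(cons(p(b), p(a)), q(p(cons(b, b))))))))   [R2 at 1.1.1]
2. f(cons(p(b), cons(a, p(b))), q(p(p(f(cons(p(b), p(a)), q(p(cons(b, b))))))))  →  f(cons(p(b), cons(a, p(b))), q(p(p(f(cons(p(b), p(a)), b)))))   [R2 at 2.1.1.1.2]
3. f(cons(p(b), cons(a, p(b))), q(p(p(f(cons(p(b), p(a)), b)))))  →  f(cons(p(b), cons(a, p(b))), q(p(p(e))))   [R1 at 2.1.1.1]
4. f(cons(p(b), cons(a, p(b))), q(p(p(e))))  →  f(cons(p(b), cons(a, p(b))), b)   [R5 at 2]
5. f(cons(p(b), cons(a, p(b))), b)  →  e   [R1 at ε]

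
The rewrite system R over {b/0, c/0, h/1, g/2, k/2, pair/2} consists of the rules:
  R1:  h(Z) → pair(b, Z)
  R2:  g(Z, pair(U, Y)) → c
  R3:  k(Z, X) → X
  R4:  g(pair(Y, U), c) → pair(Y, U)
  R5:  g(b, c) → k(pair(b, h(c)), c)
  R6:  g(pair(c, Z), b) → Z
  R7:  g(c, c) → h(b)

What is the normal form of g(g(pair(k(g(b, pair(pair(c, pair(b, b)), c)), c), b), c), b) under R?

1. g(g(pair(k(g(b, pair(pair(c, pair(b, b)), c)), c), b), c), b)  →  g(pair(k(g(b, pair(pair(c, pair(b, b)), c)), c), b), b)   [R4 at 1]
2. g(pair(k(g(b, pair(pair(c, pair(b, b)), c)), c), b), b)  →  g(pair(c, b), b)   [R3 at 1.1]
3. g(pair(c, b), b)  →  b   [R6 at ε]

b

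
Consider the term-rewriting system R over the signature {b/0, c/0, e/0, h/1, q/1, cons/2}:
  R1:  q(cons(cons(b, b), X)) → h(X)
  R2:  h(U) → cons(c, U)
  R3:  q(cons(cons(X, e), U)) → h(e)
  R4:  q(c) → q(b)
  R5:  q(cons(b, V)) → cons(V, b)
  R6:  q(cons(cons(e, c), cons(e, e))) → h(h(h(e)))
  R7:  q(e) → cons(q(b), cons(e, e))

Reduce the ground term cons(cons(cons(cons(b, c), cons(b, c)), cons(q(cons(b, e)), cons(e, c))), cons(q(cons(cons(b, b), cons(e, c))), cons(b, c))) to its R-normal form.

cons(cons(cons(cons(b, c), cons(b, c)), cons(cons(e, b), cons(e, c))), cons(cons(c, cons(e, c)), cons(b, c)))

1. cons(cons(cons(cons(b, c), cons(b, c)), cons(q(cons(b, e)), cons(e, c))), cons(q(cons(cons(b, b), cons(e, c))), cons(b, c)))  →  cons(cons(cons(cons(b, c), cons(b, c)), cons(cons(e, b), cons(e, c))), cons(q(cons(cons(b, b), cons(e, c))), cons(b, c)))   [R5 at 1.2.1]
2. cons(cons(cons(cons(b, c), cons(b, c)), cons(cons(e, b), cons(e, c))), cons(q(cons(cons(b, b), cons(e, c))), cons(b, c)))  →  cons(cons(cons(cons(b, c), cons(b, c)), cons(cons(e, b), cons(e, c))), cons(h(cons(e, c)), cons(b, c)))   [R1 at 2.1]
3. cons(cons(cons(cons(b, c), cons(b, c)), cons(cons(e, b), cons(e, c))), cons(h(cons(e, c)), cons(b, c)))  →  cons(cons(cons(cons(b, c), cons(b, c)), cons(cons(e, b), cons(e, c))), cons(cons(c, cons(e, c)), cons(b, c)))   [R2 at 2.1]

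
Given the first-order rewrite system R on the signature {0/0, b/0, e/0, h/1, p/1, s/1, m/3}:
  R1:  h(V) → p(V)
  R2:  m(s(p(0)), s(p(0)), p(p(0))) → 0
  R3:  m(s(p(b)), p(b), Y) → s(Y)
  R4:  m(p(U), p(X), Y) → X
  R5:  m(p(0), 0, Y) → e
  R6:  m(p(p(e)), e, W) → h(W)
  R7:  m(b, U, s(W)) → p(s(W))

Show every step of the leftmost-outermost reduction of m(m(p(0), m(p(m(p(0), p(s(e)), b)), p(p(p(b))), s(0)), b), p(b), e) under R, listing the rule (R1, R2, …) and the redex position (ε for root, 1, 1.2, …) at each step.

1. m(m(p(0), m(p(m(p(0), p(s(e)), b)), p(p(p(b))), s(0)), b), p(b), e)  →  m(m(p(0), p(p(b)), b), p(b), e)   [R4 at 1.2]
2. m(m(p(0), p(p(b)), b), p(b), e)  →  m(p(b), p(b), e)   [R4 at 1]
3. m(p(b), p(b), e)  →  b   [R4 at ε]

b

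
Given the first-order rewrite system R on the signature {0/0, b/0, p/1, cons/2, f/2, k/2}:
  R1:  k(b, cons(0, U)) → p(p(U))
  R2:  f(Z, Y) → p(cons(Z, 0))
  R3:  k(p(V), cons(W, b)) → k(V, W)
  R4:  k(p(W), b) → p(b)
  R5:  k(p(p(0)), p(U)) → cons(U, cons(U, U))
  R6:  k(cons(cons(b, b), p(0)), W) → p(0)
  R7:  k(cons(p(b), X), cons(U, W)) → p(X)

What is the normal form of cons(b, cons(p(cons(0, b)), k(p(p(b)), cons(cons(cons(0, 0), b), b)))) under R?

1. cons(b, cons(p(cons(0, b)), k(p(p(b)), cons(cons(cons(0, 0), b), b))))  →  cons(b, cons(p(cons(0, b)), k(p(b), cons(cons(0, 0), b))))   [R3 at 2.2]
2. cons(b, cons(p(cons(0, b)), k(p(b), cons(cons(0, 0), b))))  →  cons(b, cons(p(cons(0, b)), k(b, cons(0, 0))))   [R3 at 2.2]
3. cons(b, cons(p(cons(0, b)), k(b, cons(0, 0))))  →  cons(b, cons(p(cons(0, b)), p(p(0))))   [R1 at 2.2]

cons(b, cons(p(cons(0, b)), p(p(0))))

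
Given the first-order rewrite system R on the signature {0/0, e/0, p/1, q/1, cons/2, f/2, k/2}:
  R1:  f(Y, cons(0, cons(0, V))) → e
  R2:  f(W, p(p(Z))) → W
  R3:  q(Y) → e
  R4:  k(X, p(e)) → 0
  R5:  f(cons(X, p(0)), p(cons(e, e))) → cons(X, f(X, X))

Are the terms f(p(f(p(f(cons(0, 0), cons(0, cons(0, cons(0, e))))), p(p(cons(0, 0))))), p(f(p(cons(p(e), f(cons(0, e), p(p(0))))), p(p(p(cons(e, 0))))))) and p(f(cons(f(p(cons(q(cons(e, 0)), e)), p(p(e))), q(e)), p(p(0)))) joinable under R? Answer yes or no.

Reduce t₁ = f(p(f(p(f(cons(0, 0), cons(0, cons(0, cons(0, e))))), p(p(cons(0, 0))))), p(f(p(cons(p(e), f(cons(0, e), p(p(0))))), p(p(p(cons(e, 0))))))):
1. f(p(f(p(f(cons(0, 0), cons(0, cons(0, cons(0, e))))), p(p(cons(0, 0))))), p(f(p(cons(p(e), f(cons(0, e), p(p(0))))), p(p(p(cons(e, 0)))))))  →  f(p(p(f(cons(0, 0), cons(0, cons(0, cons(0, e)))))), p(f(p(cons(p(e), f(cons(0, e), p(p(0))))), p(p(p(cons(e, 0)))))))   [R2 at 1.1]
2. f(p(p(f(cons(0, 0), cons(0, cons(0, cons(0, e)))))), p(f(p(cons(p(e), f(cons(0, e), p(p(0))))), p(p(p(cons(e, 0)))))))  →  f(p(p(e)), p(f(p(cons(p(e), f(cons(0, e), p(p(0))))), p(p(p(cons(e, 0)))))))   [R1 at 1.1.1]
3. f(p(p(e)), p(f(p(cons(p(e), f(cons(0, e), p(p(0))))), p(p(p(cons(e, 0)))))))  →  f(p(p(e)), p(p(cons(p(e), f(cons(0, e), p(p(0)))))))   [R2 at 2.1]
4. f(p(p(e)), p(p(cons(p(e), f(cons(0, e), p(p(0)))))))  →  p(p(e))   [R2 at ε]

Reduce t₂ = p(f(cons(f(p(cons(q(cons(e, 0)), e)), p(p(e))), q(e)), p(p(0)))):
1. p(f(cons(f(p(cons(q(cons(e, 0)), e)), p(p(e))), q(e)), p(p(0))))  →  p(cons(f(p(cons(q(cons(e, 0)), e)), p(p(e))), q(e)))   [R2 at 1]
2. p(cons(f(p(cons(q(cons(e, 0)), e)), p(p(e))), q(e)))  →  p(cons(p(cons(q(cons(e, 0)), e)), q(e)))   [R2 at 1.1]
3. p(cons(p(cons(q(cons(e, 0)), e)), q(e)))  →  p(cons(p(cons(e, e)), q(e)))   [R3 at 1.1.1.1]
4. p(cons(p(cons(e, e)), q(e)))  →  p(cons(p(cons(e, e)), e))   [R3 at 1.2]

no — NF(t₁) = p(p(e)), NF(t₂) = p(cons(p(cons(e, e)), e))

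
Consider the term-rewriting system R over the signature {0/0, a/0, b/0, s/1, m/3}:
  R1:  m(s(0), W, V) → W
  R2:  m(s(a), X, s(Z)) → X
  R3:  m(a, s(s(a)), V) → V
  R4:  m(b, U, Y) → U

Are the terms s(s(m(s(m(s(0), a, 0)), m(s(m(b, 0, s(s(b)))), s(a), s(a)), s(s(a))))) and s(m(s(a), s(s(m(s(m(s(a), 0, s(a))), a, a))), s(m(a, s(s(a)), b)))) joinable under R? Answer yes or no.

Reduce t₁ = s(s(m(s(m(s(0), a, 0)), m(s(m(b, 0, s(s(b)))), s(a), s(a)), s(s(a))))):
1. s(s(m(s(m(s(0), a, 0)), m(s(m(b, 0, s(s(b)))), s(a), s(a)), s(s(a)))))  →  s(s(m(s(a), m(s(m(b, 0, s(s(b)))), s(a), s(a)), s(s(a)))))   [R1 at 1.1.1.1]
2. s(s(m(s(a), m(s(m(b, 0, s(s(b)))), s(a), s(a)), s(s(a)))))  →  s(s(m(s(m(b, 0, s(s(b)))), s(a), s(a))))   [R2 at 1.1]
3. s(s(m(s(m(b, 0, s(s(b)))), s(a), s(a))))  →  s(s(m(s(0), s(a), s(a))))   [R4 at 1.1.1.1]
4. s(s(m(s(0), s(a), s(a))))  →  s(s(s(a)))   [R1 at 1.1]

Reduce t₂ = s(m(s(a), s(s(m(s(m(s(a), 0, s(a))), a, a))), s(m(a, s(s(a)), b)))):
1. s(m(s(a), s(s(m(s(m(s(a), 0, s(a))), a, a))), s(m(a, s(s(a)), b))))  →  s(s(s(m(s(m(s(a), 0, s(a))), a, a))))   [R2 at 1]
2. s(s(s(m(s(m(s(a), 0, s(a))), a, a))))  →  s(s(s(m(s(0), a, a))))   [R2 at 1.1.1.1.1]
3. s(s(s(m(s(0), a, a))))  →  s(s(s(a)))   [R1 at 1.1.1]

yes — NF(t₁) = s(s(s(a))), NF(t₂) = s(s(s(a)))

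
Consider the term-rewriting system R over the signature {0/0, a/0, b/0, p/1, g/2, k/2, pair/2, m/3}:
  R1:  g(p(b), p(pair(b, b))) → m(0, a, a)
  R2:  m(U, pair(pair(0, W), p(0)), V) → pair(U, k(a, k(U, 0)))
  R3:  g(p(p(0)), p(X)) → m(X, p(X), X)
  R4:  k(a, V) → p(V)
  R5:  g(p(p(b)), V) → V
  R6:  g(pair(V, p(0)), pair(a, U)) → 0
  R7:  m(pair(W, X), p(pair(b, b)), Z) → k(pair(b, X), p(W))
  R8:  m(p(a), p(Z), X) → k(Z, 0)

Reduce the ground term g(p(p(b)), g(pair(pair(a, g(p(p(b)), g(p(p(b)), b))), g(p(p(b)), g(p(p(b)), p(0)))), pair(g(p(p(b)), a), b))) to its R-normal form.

1. g(p(p(b)), g(pair(pair(a, g(p(p(b)), g(p(p(b)), b))), g(p(p(b)), g(p(p(b)), p(0)))), pair(g(p(p(b)), a), b)))  →  g(pair(pair(a, g(p(p(b)), g(p(p(b)), b))), g(p(p(b)), g(p(p(b)), p(0)))), pair(g(p(p(b)), a), b))   [R5 at ε]
2. g(pair(pair(a, g(p(p(b)), g(p(p(b)), b))), g(p(p(b)), g(p(p(b)), p(0)))), pair(g(p(p(b)), a), b))  →  g(pair(pair(a, g(p(p(b)), b)), g(p(p(b)), g(p(p(b)), p(0)))), pair(g(p(p(b)), a), b))   [R5 at 1.1.2]
3. g(pair(pair(a, g(p(p(b)), b)), g(p(p(b)), g(p(p(b)), p(0)))), pair(g(p(p(b)), a), b))  →  g(pair(pair(a, b), g(p(p(b)), g(p(p(b)), p(0)))), pair(g(p(p(b)), a), b))   [R5 at 1.1.2]
4. g(pair(pair(a, b), g(p(p(b)), g(p(p(b)), p(0)))), pair(g(p(p(b)), a), b))  →  g(pair(pair(a, b), g(p(p(b)), p(0))), pair(g(p(p(b)), a), b))   [R5 at 1.2]
5. g(pair(pair(a, b), g(p(p(b)), p(0))), pair(g(p(p(b)), a), b))  →  g(pair(pair(a, b), p(0)), pair(g(p(p(b)), a), b))   [R5 at 1.2]
6. g(pair(pair(a, b), p(0)), pair(g(p(p(b)), a), b))  →  g(pair(pair(a, b), p(0)), pair(a, b))   [R5 at 2.1]
7. g(pair(pair(a, b), p(0)), pair(a, b))  →  0   [R6 at ε]

0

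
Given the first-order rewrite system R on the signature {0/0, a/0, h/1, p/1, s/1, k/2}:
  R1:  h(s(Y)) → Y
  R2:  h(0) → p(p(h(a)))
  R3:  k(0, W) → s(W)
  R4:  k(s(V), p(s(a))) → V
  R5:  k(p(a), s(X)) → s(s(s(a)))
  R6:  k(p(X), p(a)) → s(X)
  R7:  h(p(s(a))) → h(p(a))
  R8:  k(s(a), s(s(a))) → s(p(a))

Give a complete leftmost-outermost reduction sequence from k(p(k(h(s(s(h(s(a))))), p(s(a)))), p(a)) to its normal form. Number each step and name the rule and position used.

s(a)

1. k(p(k(h(s(s(h(s(a))))), p(s(a)))), p(a))  →  s(k(h(s(s(h(s(a))))), p(s(a))))   [R6 at ε]
2. s(k(h(s(s(h(s(a))))), p(s(a))))  →  s(k(s(h(s(a))), p(s(a))))   [R1 at 1.1]
3. s(k(s(h(s(a))), p(s(a))))  →  s(h(s(a)))   [R4 at 1]
4. s(h(s(a)))  →  s(a)   [R1 at 1]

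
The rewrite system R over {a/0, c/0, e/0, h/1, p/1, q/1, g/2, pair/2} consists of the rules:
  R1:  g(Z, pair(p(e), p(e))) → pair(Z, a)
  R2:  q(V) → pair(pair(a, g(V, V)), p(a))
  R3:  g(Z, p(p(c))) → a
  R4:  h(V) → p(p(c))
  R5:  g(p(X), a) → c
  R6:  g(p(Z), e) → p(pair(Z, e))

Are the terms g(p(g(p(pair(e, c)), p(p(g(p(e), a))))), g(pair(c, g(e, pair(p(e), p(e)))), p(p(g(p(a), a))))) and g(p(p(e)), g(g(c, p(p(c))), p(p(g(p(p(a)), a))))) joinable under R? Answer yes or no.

Reduce t₁ = g(p(g(p(pair(e, c)), p(p(g(p(e), a))))), g(pair(c, g(e, pair(p(e), p(e)))), p(p(g(p(a), a))))):
1. g(p(g(p(pair(e, c)), p(p(g(p(e), a))))), g(pair(c, g(e, pair(p(e), p(e)))), p(p(g(p(a), a)))))  →  g(p(g(p(pair(e, c)), p(p(c)))), g(pair(c, g(e, pair(p(e), p(e)))), p(p(g(p(a), a)))))   [R5 at 1.1.2.1.1]
2. g(p(g(p(pair(e, c)), p(p(c)))), g(pair(c, g(e, pair(p(e), p(e)))), p(p(g(p(a), a)))))  →  g(p(a), g(pair(c, g(e, pair(p(e), p(e)))), p(p(g(p(a), a)))))   [R3 at 1.1]
3. g(p(a), g(pair(c, g(e, pair(p(e), p(e)))), p(p(g(p(a), a)))))  →  g(p(a), g(pair(c, pair(e, a)), p(p(g(p(a), a)))))   [R1 at 2.1.2]
4. g(p(a), g(pair(c, pair(e, a)), p(p(g(p(a), a)))))  →  g(p(a), g(pair(c, pair(e, a)), p(p(c))))   [R5 at 2.2.1.1]
5. g(p(a), g(pair(c, pair(e, a)), p(p(c))))  →  g(p(a), a)   [R3 at 2]
6. g(p(a), a)  →  c   [R5 at ε]

Reduce t₂ = g(p(p(e)), g(g(c, p(p(c))), p(p(g(p(p(a)), a))))):
1. g(p(p(e)), g(g(c, p(p(c))), p(p(g(p(p(a)), a)))))  →  g(p(p(e)), g(a, p(p(g(p(p(a)), a)))))   [R3 at 2.1]
2. g(p(p(e)), g(a, p(p(g(p(p(a)), a)))))  →  g(p(p(e)), g(a, p(p(c))))   [R5 at 2.2.1.1]
3. g(p(p(e)), g(a, p(p(c))))  →  g(p(p(e)), a)   [R3 at 2]
4. g(p(p(e)), a)  →  c   [R5 at ε]

yes — NF(t₁) = c, NF(t₂) = c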